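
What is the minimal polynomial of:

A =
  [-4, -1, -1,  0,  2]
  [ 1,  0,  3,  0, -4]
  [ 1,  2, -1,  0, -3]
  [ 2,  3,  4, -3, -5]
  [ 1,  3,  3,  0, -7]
x^3 + 9*x^2 + 27*x + 27

The characteristic polynomial is χ_A(x) = (x + 3)^5, so the eigenvalues are known. The minimal polynomial is
  m_A(x) = Π_λ (x − λ)^{k_λ}
where k_λ is the size of the *largest* Jordan block for λ (equivalently, the smallest k with (A − λI)^k v = 0 for every generalised eigenvector v of λ).

  λ = -3: largest Jordan block has size 3, contributing (x + 3)^3

So m_A(x) = (x + 3)^3 = x^3 + 9*x^2 + 27*x + 27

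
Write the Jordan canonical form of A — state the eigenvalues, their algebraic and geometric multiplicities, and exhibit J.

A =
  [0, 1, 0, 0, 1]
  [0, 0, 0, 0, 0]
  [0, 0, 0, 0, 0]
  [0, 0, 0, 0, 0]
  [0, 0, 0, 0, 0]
J_2(0) ⊕ J_1(0) ⊕ J_1(0) ⊕ J_1(0)

The characteristic polynomial is
  det(x·I − A) = x^5

Eigenvalues and multiplicities (the geometric multiplicity of λ is n − rank(A − λI), which equals the number of Jordan blocks for λ):
  λ = 0: algebraic multiplicity = 5, geometric multiplicity = 4

Determining the block sizes for each eigenvalue:
  λ = 0: 4 blocks summing to 5 forces exactly one block of size 2 and the rest size 1 → block sizes [2, 1, 1, 1]

Assembling the blocks gives a Jordan form
J =
  [0, 1, 0, 0, 0]
  [0, 0, 0, 0, 0]
  [0, 0, 0, 0, 0]
  [0, 0, 0, 0, 0]
  [0, 0, 0, 0, 0]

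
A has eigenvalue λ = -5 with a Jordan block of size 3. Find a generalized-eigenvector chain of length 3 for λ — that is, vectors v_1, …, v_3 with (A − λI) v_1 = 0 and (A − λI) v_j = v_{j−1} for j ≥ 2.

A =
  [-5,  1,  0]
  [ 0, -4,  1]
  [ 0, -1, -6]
A Jordan chain for λ = -5 of length 3:
v_1 = (1, 0, 0)ᵀ
v_2 = (1, 1, -1)ᵀ
v_3 = (0, 1, 0)ᵀ

Let N = A − (-5)·I. We want v_3 with N^3 v_3 = 0 but N^2 v_3 ≠ 0; then v_{j-1} := N · v_j for j = 3, …, 2.

Pick v_3 = (0, 1, 0)ᵀ.
Then v_2 = N · v_3 = (1, 1, -1)ᵀ.
Then v_1 = N · v_2 = (1, 0, 0)ᵀ.

Sanity check: (A − (-5)·I) v_1 = (0, 0, 0)ᵀ = 0. ✓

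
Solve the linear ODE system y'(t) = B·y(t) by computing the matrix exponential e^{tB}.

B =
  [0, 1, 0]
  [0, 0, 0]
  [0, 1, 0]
e^{tB} =
  [1, t, 0]
  [0, 1, 0]
  [0, t, 1]

Strategy: write B = P · J · P⁻¹ where J is a Jordan canonical form, so e^{tB} = P · e^{tJ} · P⁻¹, and e^{tJ} can be computed block-by-block.

B has Jordan form
J =
  [0, 1, 0]
  [0, 0, 0]
  [0, 0, 0]
(up to reordering of blocks).

Per-block formulas:
  For a 2×2 Jordan block J_2(0): exp(t · J_2(0)) = e^(0t)·(I + t·N), where N is the 2×2 nilpotent shift.
  For a 1×1 block at λ = 0: exp(t · [0]) = [e^(0t)].

After assembling e^{tJ} and conjugating by P, we get:

e^{tB} =
  [1, t, 0]
  [0, 1, 0]
  [0, t, 1]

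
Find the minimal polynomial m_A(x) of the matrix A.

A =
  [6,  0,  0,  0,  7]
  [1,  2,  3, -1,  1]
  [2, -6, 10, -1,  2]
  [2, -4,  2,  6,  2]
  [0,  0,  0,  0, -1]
x^4 - 17*x^3 + 90*x^2 - 108*x - 216

The characteristic polynomial is χ_A(x) = (x - 6)^4*(x + 1), so the eigenvalues are known. The minimal polynomial is
  m_A(x) = Π_λ (x − λ)^{k_λ}
where k_λ is the size of the *largest* Jordan block for λ (equivalently, the smallest k with (A − λI)^k v = 0 for every generalised eigenvector v of λ).

  λ = -1: largest Jordan block has size 1, contributing (x + 1)
  λ = 6: largest Jordan block has size 3, contributing (x − 6)^3

So m_A(x) = (x - 6)^3*(x + 1) = x^4 - 17*x^3 + 90*x^2 - 108*x - 216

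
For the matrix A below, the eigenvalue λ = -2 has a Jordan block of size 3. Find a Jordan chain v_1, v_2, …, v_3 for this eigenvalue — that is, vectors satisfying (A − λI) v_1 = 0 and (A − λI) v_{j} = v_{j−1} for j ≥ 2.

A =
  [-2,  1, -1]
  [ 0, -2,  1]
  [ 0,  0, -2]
A Jordan chain for λ = -2 of length 3:
v_1 = (1, 0, 0)ᵀ
v_2 = (-1, 1, 0)ᵀ
v_3 = (0, 0, 1)ᵀ

Let N = A − (-2)·I. We want v_3 with N^3 v_3 = 0 but N^2 v_3 ≠ 0; then v_{j-1} := N · v_j for j = 3, …, 2.

Pick v_3 = (0, 0, 1)ᵀ.
Then v_2 = N · v_3 = (-1, 1, 0)ᵀ.
Then v_1 = N · v_2 = (1, 0, 0)ᵀ.

Sanity check: (A − (-2)·I) v_1 = (0, 0, 0)ᵀ = 0. ✓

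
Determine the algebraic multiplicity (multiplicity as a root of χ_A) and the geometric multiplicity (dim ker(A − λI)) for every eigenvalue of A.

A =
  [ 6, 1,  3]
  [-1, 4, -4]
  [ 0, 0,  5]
λ = 5: alg = 3, geom = 1

Step 1 — factor the characteristic polynomial to read off the algebraic multiplicities:
  χ_A(x) = (x - 5)^3

Step 2 — compute geometric multiplicities via the rank-nullity identity g(λ) = n − rank(A − λI):
  rank(A − (5)·I) = 2, so dim ker(A − (5)·I) = n − 2 = 1

Summary:
  λ = 5: algebraic multiplicity = 3, geometric multiplicity = 1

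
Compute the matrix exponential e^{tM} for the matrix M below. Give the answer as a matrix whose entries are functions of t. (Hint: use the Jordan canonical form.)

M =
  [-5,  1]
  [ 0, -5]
e^{tM} =
  [exp(-5*t), t*exp(-5*t)]
  [0, exp(-5*t)]

Strategy: write M = P · J · P⁻¹ where J is a Jordan canonical form, so e^{tM} = P · e^{tJ} · P⁻¹, and e^{tJ} can be computed block-by-block.

M has Jordan form
J =
  [-5,  1]
  [ 0, -5]
(up to reordering of blocks).

Per-block formulas:
  For a 2×2 Jordan block J_2(-5): exp(t · J_2(-5)) = e^(-5t)·(I + t·N), where N is the 2×2 nilpotent shift.

After assembling e^{tJ} and conjugating by P, we get:

e^{tM} =
  [exp(-5*t), t*exp(-5*t)]
  [0, exp(-5*t)]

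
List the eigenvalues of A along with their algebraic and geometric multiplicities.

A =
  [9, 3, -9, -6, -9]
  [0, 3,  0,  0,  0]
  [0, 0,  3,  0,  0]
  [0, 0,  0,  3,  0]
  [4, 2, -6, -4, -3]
λ = 3: alg = 5, geom = 4

Step 1 — factor the characteristic polynomial to read off the algebraic multiplicities:
  χ_A(x) = (x - 3)^5

Step 2 — compute geometric multiplicities via the rank-nullity identity g(λ) = n − rank(A − λI):
  rank(A − (3)·I) = 1, so dim ker(A − (3)·I) = n − 1 = 4

Summary:
  λ = 3: algebraic multiplicity = 5, geometric multiplicity = 4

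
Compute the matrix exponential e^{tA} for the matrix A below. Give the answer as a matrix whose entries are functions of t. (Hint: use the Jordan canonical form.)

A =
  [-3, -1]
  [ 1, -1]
e^{tA} =
  [-t*exp(-2*t) + exp(-2*t), -t*exp(-2*t)]
  [t*exp(-2*t), t*exp(-2*t) + exp(-2*t)]

Strategy: write A = P · J · P⁻¹ where J is a Jordan canonical form, so e^{tA} = P · e^{tJ} · P⁻¹, and e^{tJ} can be computed block-by-block.

A has Jordan form
J =
  [-2,  1]
  [ 0, -2]
(up to reordering of blocks).

Per-block formulas:
  For a 2×2 Jordan block J_2(-2): exp(t · J_2(-2)) = e^(-2t)·(I + t·N), where N is the 2×2 nilpotent shift.

After assembling e^{tJ} and conjugating by P, we get:

e^{tA} =
  [-t*exp(-2*t) + exp(-2*t), -t*exp(-2*t)]
  [t*exp(-2*t), t*exp(-2*t) + exp(-2*t)]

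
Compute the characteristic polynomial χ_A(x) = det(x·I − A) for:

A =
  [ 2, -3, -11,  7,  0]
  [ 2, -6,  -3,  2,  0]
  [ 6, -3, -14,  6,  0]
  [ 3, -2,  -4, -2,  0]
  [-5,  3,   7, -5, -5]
x^5 + 25*x^4 + 250*x^3 + 1250*x^2 + 3125*x + 3125

Expanding det(x·I − A) (e.g. by cofactor expansion or by noting that A is similar to its Jordan form J, which has the same characteristic polynomial as A) gives
  χ_A(x) = x^5 + 25*x^4 + 250*x^3 + 1250*x^2 + 3125*x + 3125
which factors as (x + 5)^5. The eigenvalues (with algebraic multiplicities) are λ = -5 with multiplicity 5.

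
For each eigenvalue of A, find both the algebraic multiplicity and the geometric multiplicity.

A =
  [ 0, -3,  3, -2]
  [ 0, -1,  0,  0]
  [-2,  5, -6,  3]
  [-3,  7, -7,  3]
λ = -1: alg = 4, geom = 2

Step 1 — factor the characteristic polynomial to read off the algebraic multiplicities:
  χ_A(x) = (x + 1)^4

Step 2 — compute geometric multiplicities via the rank-nullity identity g(λ) = n − rank(A − λI):
  rank(A − (-1)·I) = 2, so dim ker(A − (-1)·I) = n − 2 = 2

Summary:
  λ = -1: algebraic multiplicity = 4, geometric multiplicity = 2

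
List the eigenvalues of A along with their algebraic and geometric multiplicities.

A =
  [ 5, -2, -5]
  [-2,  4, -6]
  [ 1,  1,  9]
λ = 6: alg = 3, geom = 1

Step 1 — factor the characteristic polynomial to read off the algebraic multiplicities:
  χ_A(x) = (x - 6)^3

Step 2 — compute geometric multiplicities via the rank-nullity identity g(λ) = n − rank(A − λI):
  rank(A − (6)·I) = 2, so dim ker(A − (6)·I) = n − 2 = 1

Summary:
  λ = 6: algebraic multiplicity = 3, geometric multiplicity = 1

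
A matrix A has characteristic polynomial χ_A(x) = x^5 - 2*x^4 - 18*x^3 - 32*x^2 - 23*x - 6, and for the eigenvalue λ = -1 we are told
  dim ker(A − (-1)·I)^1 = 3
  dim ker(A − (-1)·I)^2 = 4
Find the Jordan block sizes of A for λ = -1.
Block sizes for λ = -1: [2, 1, 1]

From the dimensions of kernels of powers, the number of Jordan blocks of size at least j is d_j − d_{j−1} where d_j = dim ker(N^j) (with d_0 = 0). Computing the differences gives [3, 1].
The number of blocks of size exactly k is (#blocks of size ≥ k) − (#blocks of size ≥ k + 1), so the partition is: 2 block(s) of size 1, 1 block(s) of size 2.
In nonincreasing order the block sizes are [2, 1, 1].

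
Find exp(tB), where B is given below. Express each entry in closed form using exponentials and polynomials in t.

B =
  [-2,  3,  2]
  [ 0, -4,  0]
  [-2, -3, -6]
e^{tB} =
  [2*t*exp(-4*t) + exp(-4*t), 3*t*exp(-4*t), 2*t*exp(-4*t)]
  [0, exp(-4*t), 0]
  [-2*t*exp(-4*t), -3*t*exp(-4*t), -2*t*exp(-4*t) + exp(-4*t)]

Strategy: write B = P · J · P⁻¹ where J is a Jordan canonical form, so e^{tB} = P · e^{tJ} · P⁻¹, and e^{tJ} can be computed block-by-block.

B has Jordan form
J =
  [-4,  1,  0]
  [ 0, -4,  0]
  [ 0,  0, -4]
(up to reordering of blocks).

Per-block formulas:
  For a 2×2 Jordan block J_2(-4): exp(t · J_2(-4)) = e^(-4t)·(I + t·N), where N is the 2×2 nilpotent shift.
  For a 1×1 block at λ = -4: exp(t · [-4]) = [e^(-4t)].

After assembling e^{tJ} and conjugating by P, we get:

e^{tB} =
  [2*t*exp(-4*t) + exp(-4*t), 3*t*exp(-4*t), 2*t*exp(-4*t)]
  [0, exp(-4*t), 0]
  [-2*t*exp(-4*t), -3*t*exp(-4*t), -2*t*exp(-4*t) + exp(-4*t)]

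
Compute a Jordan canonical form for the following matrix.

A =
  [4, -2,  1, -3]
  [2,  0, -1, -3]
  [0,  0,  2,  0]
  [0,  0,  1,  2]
J_3(2) ⊕ J_1(2)

The characteristic polynomial is
  det(x·I − A) = x^4 - 8*x^3 + 24*x^2 - 32*x + 16 = (x - 2)^4

Eigenvalues and multiplicities (the geometric multiplicity of λ is n − rank(A − λI), which equals the number of Jordan blocks for λ):
  λ = 2: algebraic multiplicity = 4, geometric multiplicity = 2

Determining the block sizes for each eigenvalue:
  λ = 2: with am = 4 and gm = 2, the partition is not yet determined (e.g. several partitions of 4 into 2 parts exist). Let N = A − (2)·I. Computing rank(N^1) = 2, rank(N^2) = 1, rank(N^3) = 0; the number of blocks of size ≥ j is rank(N^{j−1}) − rank(N^j), giving [2, 1, 1]. So we have 1 block(s) of size 3, 1 block(s) of size 1 → block sizes [3, 1]

Assembling the blocks gives a Jordan form
J =
  [2, 1, 0, 0]
  [0, 2, 1, 0]
  [0, 0, 2, 0]
  [0, 0, 0, 2]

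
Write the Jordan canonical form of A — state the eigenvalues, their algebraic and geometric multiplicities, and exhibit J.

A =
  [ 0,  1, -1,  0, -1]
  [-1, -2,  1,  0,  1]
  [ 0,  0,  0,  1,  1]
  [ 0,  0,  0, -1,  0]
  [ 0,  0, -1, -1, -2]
J_2(-1) ⊕ J_2(-1) ⊕ J_1(-1)

The characteristic polynomial is
  det(x·I − A) = x^5 + 5*x^4 + 10*x^3 + 10*x^2 + 5*x + 1 = (x + 1)^5

Eigenvalues and multiplicities (the geometric multiplicity of λ is n − rank(A − λI), which equals the number of Jordan blocks for λ):
  λ = -1: algebraic multiplicity = 5, geometric multiplicity = 3

Determining the block sizes for each eigenvalue:
  λ = -1: with am = 5 and gm = 3, the partition is not yet determined (e.g. several partitions of 5 into 3 parts exist). Let N = A − (-1)·I. Computing rank(N^1) = 2, rank(N^2) = 0; the number of blocks of size ≥ j is rank(N^{j−1}) − rank(N^j), giving [3, 2]. So we have 2 block(s) of size 2, 1 block(s) of size 1 → block sizes [2, 2, 1]

Assembling the blocks gives a Jordan form
J =
  [-1,  1,  0,  0,  0]
  [ 0, -1,  0,  0,  0]
  [ 0,  0, -1,  1,  0]
  [ 0,  0,  0, -1,  0]
  [ 0,  0,  0,  0, -1]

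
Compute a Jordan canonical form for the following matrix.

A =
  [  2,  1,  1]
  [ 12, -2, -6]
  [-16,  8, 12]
J_2(4) ⊕ J_1(4)

The characteristic polynomial is
  det(x·I − A) = x^3 - 12*x^2 + 48*x - 64 = (x - 4)^3

Eigenvalues and multiplicities (the geometric multiplicity of λ is n − rank(A − λI), which equals the number of Jordan blocks for λ):
  λ = 4: algebraic multiplicity = 3, geometric multiplicity = 2

Determining the block sizes for each eigenvalue:
  λ = 4: 2 blocks summing to 3 forces exactly one block of size 2 and the rest size 1 → block sizes [2, 1]

Assembling the blocks gives a Jordan form
J =
  [4, 1, 0]
  [0, 4, 0]
  [0, 0, 4]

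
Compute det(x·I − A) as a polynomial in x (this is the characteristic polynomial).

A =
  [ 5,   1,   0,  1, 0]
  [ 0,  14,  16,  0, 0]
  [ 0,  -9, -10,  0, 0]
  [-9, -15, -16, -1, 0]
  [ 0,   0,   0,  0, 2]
x^5 - 10*x^4 + 40*x^3 - 80*x^2 + 80*x - 32

Expanding det(x·I − A) (e.g. by cofactor expansion or by noting that A is similar to its Jordan form J, which has the same characteristic polynomial as A) gives
  χ_A(x) = x^5 - 10*x^4 + 40*x^3 - 80*x^2 + 80*x - 32
which factors as (x - 2)^5. The eigenvalues (with algebraic multiplicities) are λ = 2 with multiplicity 5.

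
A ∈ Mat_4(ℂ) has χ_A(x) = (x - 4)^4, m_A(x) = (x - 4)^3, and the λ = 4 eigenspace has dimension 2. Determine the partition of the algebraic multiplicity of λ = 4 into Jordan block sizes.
Block sizes for λ = 4: [3, 1]

Step 1 — from the characteristic polynomial, algebraic multiplicity of λ = 4 is 4. From dim ker(A − (4)·I) = 2, there are exactly 2 Jordan blocks for λ = 4.
Step 2 — from the minimal polynomial, the factor (x − 4)^3 tells us the largest block for λ = 4 has size 3.
Step 3 — with total size 4, 2 blocks, and largest block 3, the block sizes (in nonincreasing order) are [3, 1].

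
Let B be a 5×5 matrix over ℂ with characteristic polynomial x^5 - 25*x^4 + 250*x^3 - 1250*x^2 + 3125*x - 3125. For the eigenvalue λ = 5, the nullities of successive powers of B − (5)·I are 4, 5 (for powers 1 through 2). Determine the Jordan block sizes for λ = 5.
Block sizes for λ = 5: [2, 1, 1, 1]

From the dimensions of kernels of powers, the number of Jordan blocks of size at least j is d_j − d_{j−1} where d_j = dim ker(N^j) (with d_0 = 0). Computing the differences gives [4, 1].
The number of blocks of size exactly k is (#blocks of size ≥ k) − (#blocks of size ≥ k + 1), so the partition is: 3 block(s) of size 1, 1 block(s) of size 2.
In nonincreasing order the block sizes are [2, 1, 1, 1].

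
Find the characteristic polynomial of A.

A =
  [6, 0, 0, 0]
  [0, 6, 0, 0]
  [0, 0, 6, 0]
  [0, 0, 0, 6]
x^4 - 24*x^3 + 216*x^2 - 864*x + 1296

Expanding det(x·I − A) (e.g. by cofactor expansion or by noting that A is similar to its Jordan form J, which has the same characteristic polynomial as A) gives
  χ_A(x) = x^4 - 24*x^3 + 216*x^2 - 864*x + 1296
which factors as (x - 6)^4. The eigenvalues (with algebraic multiplicities) are λ = 6 with multiplicity 4.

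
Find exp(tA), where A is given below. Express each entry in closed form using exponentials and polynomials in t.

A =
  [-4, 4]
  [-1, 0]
e^{tA} =
  [-2*t*exp(-2*t) + exp(-2*t), 4*t*exp(-2*t)]
  [-t*exp(-2*t), 2*t*exp(-2*t) + exp(-2*t)]

Strategy: write A = P · J · P⁻¹ where J is a Jordan canonical form, so e^{tA} = P · e^{tJ} · P⁻¹, and e^{tJ} can be computed block-by-block.

A has Jordan form
J =
  [-2,  1]
  [ 0, -2]
(up to reordering of blocks).

Per-block formulas:
  For a 2×2 Jordan block J_2(-2): exp(t · J_2(-2)) = e^(-2t)·(I + t·N), where N is the 2×2 nilpotent shift.

After assembling e^{tJ} and conjugating by P, we get:

e^{tA} =
  [-2*t*exp(-2*t) + exp(-2*t), 4*t*exp(-2*t)]
  [-t*exp(-2*t), 2*t*exp(-2*t) + exp(-2*t)]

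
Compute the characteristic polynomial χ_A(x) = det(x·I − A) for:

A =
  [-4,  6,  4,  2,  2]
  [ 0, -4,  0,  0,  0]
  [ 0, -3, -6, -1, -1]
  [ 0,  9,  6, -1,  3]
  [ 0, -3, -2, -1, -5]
x^5 + 20*x^4 + 160*x^3 + 640*x^2 + 1280*x + 1024

Expanding det(x·I − A) (e.g. by cofactor expansion or by noting that A is similar to its Jordan form J, which has the same characteristic polynomial as A) gives
  χ_A(x) = x^5 + 20*x^4 + 160*x^3 + 640*x^2 + 1280*x + 1024
which factors as (x + 4)^5. The eigenvalues (with algebraic multiplicities) are λ = -4 with multiplicity 5.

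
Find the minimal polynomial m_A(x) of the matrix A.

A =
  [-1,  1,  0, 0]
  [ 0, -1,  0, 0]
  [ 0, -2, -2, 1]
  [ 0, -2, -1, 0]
x^2 + 2*x + 1

The characteristic polynomial is χ_A(x) = (x + 1)^4, so the eigenvalues are known. The minimal polynomial is
  m_A(x) = Π_λ (x − λ)^{k_λ}
where k_λ is the size of the *largest* Jordan block for λ (equivalently, the smallest k with (A − λI)^k v = 0 for every generalised eigenvector v of λ).

  λ = -1: largest Jordan block has size 2, contributing (x + 1)^2

So m_A(x) = (x + 1)^2 = x^2 + 2*x + 1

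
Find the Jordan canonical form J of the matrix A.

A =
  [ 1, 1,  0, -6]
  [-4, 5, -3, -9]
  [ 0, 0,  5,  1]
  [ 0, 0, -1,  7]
J_2(3) ⊕ J_2(6)

The characteristic polynomial is
  det(x·I − A) = x^4 - 18*x^3 + 117*x^2 - 324*x + 324 = (x - 6)^2*(x - 3)^2

Eigenvalues and multiplicities (the geometric multiplicity of λ is n − rank(A − λI), which equals the number of Jordan blocks for λ):
  λ = 3: algebraic multiplicity = 2, geometric multiplicity = 1
  λ = 6: algebraic multiplicity = 2, geometric multiplicity = 1

Determining the block sizes for each eigenvalue:
  λ = 3: one block (gm = 1), so the single block has size am = 2 → block sizes [2]
  λ = 6: one block (gm = 1), so the single block has size am = 2 → block sizes [2]

Assembling the blocks gives a Jordan form
J =
  [3, 1, 0, 0]
  [0, 3, 0, 0]
  [0, 0, 6, 1]
  [0, 0, 0, 6]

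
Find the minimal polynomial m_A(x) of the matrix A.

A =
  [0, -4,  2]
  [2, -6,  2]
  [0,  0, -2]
x^2 + 6*x + 8

The characteristic polynomial is χ_A(x) = (x + 2)^2*(x + 4), so the eigenvalues are known. The minimal polynomial is
  m_A(x) = Π_λ (x − λ)^{k_λ}
where k_λ is the size of the *largest* Jordan block for λ (equivalently, the smallest k with (A − λI)^k v = 0 for every generalised eigenvector v of λ).

  λ = -4: largest Jordan block has size 1, contributing (x + 4)
  λ = -2: largest Jordan block has size 1, contributing (x + 2)

So m_A(x) = (x + 2)*(x + 4) = x^2 + 6*x + 8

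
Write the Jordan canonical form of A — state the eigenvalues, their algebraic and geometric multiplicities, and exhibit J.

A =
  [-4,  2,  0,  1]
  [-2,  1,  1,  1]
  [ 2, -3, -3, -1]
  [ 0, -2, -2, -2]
J_2(-2) ⊕ J_2(-2)

The characteristic polynomial is
  det(x·I − A) = x^4 + 8*x^3 + 24*x^2 + 32*x + 16 = (x + 2)^4

Eigenvalues and multiplicities (the geometric multiplicity of λ is n − rank(A − λI), which equals the number of Jordan blocks for λ):
  λ = -2: algebraic multiplicity = 4, geometric multiplicity = 2

Determining the block sizes for each eigenvalue:
  λ = -2: with am = 4 and gm = 2, the partition is not yet determined (e.g. several partitions of 4 into 2 parts exist). Let N = A − (-2)·I. Computing rank(N^1) = 2, rank(N^2) = 0; the number of blocks of size ≥ j is rank(N^{j−1}) − rank(N^j), giving [2, 2]. So we have 2 block(s) of size 2 → block sizes [2, 2]

Assembling the blocks gives a Jordan form
J =
  [-2,  1,  0,  0]
  [ 0, -2,  0,  0]
  [ 0,  0, -2,  1]
  [ 0,  0,  0, -2]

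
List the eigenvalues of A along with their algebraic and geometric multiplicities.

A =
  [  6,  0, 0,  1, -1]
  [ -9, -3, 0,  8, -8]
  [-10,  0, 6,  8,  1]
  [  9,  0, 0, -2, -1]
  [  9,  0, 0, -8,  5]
λ = -3: alg = 2, geom = 2; λ = 6: alg = 3, geom = 1

Step 1 — factor the characteristic polynomial to read off the algebraic multiplicities:
  χ_A(x) = (x - 6)^3*(x + 3)^2

Step 2 — compute geometric multiplicities via the rank-nullity identity g(λ) = n − rank(A − λI):
  rank(A − (-3)·I) = 3, so dim ker(A − (-3)·I) = n − 3 = 2
  rank(A − (6)·I) = 4, so dim ker(A − (6)·I) = n − 4 = 1

Summary:
  λ = -3: algebraic multiplicity = 2, geometric multiplicity = 2
  λ = 6: algebraic multiplicity = 3, geometric multiplicity = 1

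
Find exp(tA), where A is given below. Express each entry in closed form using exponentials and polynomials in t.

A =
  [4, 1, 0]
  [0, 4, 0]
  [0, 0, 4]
e^{tA} =
  [exp(4*t), t*exp(4*t), 0]
  [0, exp(4*t), 0]
  [0, 0, exp(4*t)]

Strategy: write A = P · J · P⁻¹ where J is a Jordan canonical form, so e^{tA} = P · e^{tJ} · P⁻¹, and e^{tJ} can be computed block-by-block.

A has Jordan form
J =
  [4, 1, 0]
  [0, 4, 0]
  [0, 0, 4]
(up to reordering of blocks).

Per-block formulas:
  For a 1×1 block at λ = 4: exp(t · [4]) = [e^(4t)].
  For a 2×2 Jordan block J_2(4): exp(t · J_2(4)) = e^(4t)·(I + t·N), where N is the 2×2 nilpotent shift.

After assembling e^{tJ} and conjugating by P, we get:

e^{tA} =
  [exp(4*t), t*exp(4*t), 0]
  [0, exp(4*t), 0]
  [0, 0, exp(4*t)]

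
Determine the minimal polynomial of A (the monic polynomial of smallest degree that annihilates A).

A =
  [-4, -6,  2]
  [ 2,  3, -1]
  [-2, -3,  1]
x^2

The characteristic polynomial is χ_A(x) = x^3, so the eigenvalues are known. The minimal polynomial is
  m_A(x) = Π_λ (x − λ)^{k_λ}
where k_λ is the size of the *largest* Jordan block for λ (equivalently, the smallest k with (A − λI)^k v = 0 for every generalised eigenvector v of λ).

  λ = 0: largest Jordan block has size 2, contributing (x − 0)^2

So m_A(x) = x^2 = x^2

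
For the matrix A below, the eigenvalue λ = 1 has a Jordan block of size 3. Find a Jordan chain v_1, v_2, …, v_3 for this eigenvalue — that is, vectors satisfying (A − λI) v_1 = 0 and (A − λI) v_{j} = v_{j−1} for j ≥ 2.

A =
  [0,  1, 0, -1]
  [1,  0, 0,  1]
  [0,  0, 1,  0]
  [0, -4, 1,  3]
A Jordan chain for λ = 1 of length 3:
v_1 = (2, -2, 0, -4)ᵀ
v_2 = (-1, 1, 0, 0)ᵀ
v_3 = (1, 0, 0, 0)ᵀ

Let N = A − (1)·I. We want v_3 with N^3 v_3 = 0 but N^2 v_3 ≠ 0; then v_{j-1} := N · v_j for j = 3, …, 2.

Pick v_3 = (1, 0, 0, 0)ᵀ.
Then v_2 = N · v_3 = (-1, 1, 0, 0)ᵀ.
Then v_1 = N · v_2 = (2, -2, 0, -4)ᵀ.

Sanity check: (A − (1)·I) v_1 = (0, 0, 0, 0)ᵀ = 0. ✓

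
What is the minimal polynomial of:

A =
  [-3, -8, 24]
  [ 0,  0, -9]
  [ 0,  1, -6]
x^2 + 6*x + 9

The characteristic polynomial is χ_A(x) = (x + 3)^3, so the eigenvalues are known. The minimal polynomial is
  m_A(x) = Π_λ (x − λ)^{k_λ}
where k_λ is the size of the *largest* Jordan block for λ (equivalently, the smallest k with (A − λI)^k v = 0 for every generalised eigenvector v of λ).

  λ = -3: largest Jordan block has size 2, contributing (x + 3)^2

So m_A(x) = (x + 3)^2 = x^2 + 6*x + 9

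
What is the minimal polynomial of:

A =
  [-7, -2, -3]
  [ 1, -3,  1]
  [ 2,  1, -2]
x^3 + 12*x^2 + 48*x + 64

The characteristic polynomial is χ_A(x) = (x + 4)^3, so the eigenvalues are known. The minimal polynomial is
  m_A(x) = Π_λ (x − λ)^{k_λ}
where k_λ is the size of the *largest* Jordan block for λ (equivalently, the smallest k with (A − λI)^k v = 0 for every generalised eigenvector v of λ).

  λ = -4: largest Jordan block has size 3, contributing (x + 4)^3

So m_A(x) = (x + 4)^3 = x^3 + 12*x^2 + 48*x + 64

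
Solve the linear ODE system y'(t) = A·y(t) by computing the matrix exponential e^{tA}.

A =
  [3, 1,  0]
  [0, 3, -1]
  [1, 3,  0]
e^{tA} =
  [t^2*exp(2*t)/2 + t*exp(2*t) + exp(2*t), t^2*exp(2*t) + t*exp(2*t), -t^2*exp(2*t)/2]
  [-t^2*exp(2*t)/2, -t^2*exp(2*t) + t*exp(2*t) + exp(2*t), t^2*exp(2*t)/2 - t*exp(2*t)]
  [-t^2*exp(2*t)/2 + t*exp(2*t), -t^2*exp(2*t) + 3*t*exp(2*t), t^2*exp(2*t)/2 - 2*t*exp(2*t) + exp(2*t)]

Strategy: write A = P · J · P⁻¹ where J is a Jordan canonical form, so e^{tA} = P · e^{tJ} · P⁻¹, and e^{tJ} can be computed block-by-block.

A has Jordan form
J =
  [2, 1, 0]
  [0, 2, 1]
  [0, 0, 2]
(up to reordering of blocks).

Per-block formulas:
  For a 3×3 Jordan block J_3(2): exp(t · J_3(2)) = e^(2t)·(I + t·N + (t^2/2)·N^2), where N is the 3×3 nilpotent shift.

After assembling e^{tJ} and conjugating by P, we get:

e^{tA} =
  [t^2*exp(2*t)/2 + t*exp(2*t) + exp(2*t), t^2*exp(2*t) + t*exp(2*t), -t^2*exp(2*t)/2]
  [-t^2*exp(2*t)/2, -t^2*exp(2*t) + t*exp(2*t) + exp(2*t), t^2*exp(2*t)/2 - t*exp(2*t)]
  [-t^2*exp(2*t)/2 + t*exp(2*t), -t^2*exp(2*t) + 3*t*exp(2*t), t^2*exp(2*t)/2 - 2*t*exp(2*t) + exp(2*t)]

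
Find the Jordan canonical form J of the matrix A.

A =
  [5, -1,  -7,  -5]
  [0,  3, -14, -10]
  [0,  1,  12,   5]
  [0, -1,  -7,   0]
J_2(5) ⊕ J_1(5) ⊕ J_1(5)

The characteristic polynomial is
  det(x·I − A) = x^4 - 20*x^3 + 150*x^2 - 500*x + 625 = (x - 5)^4

Eigenvalues and multiplicities (the geometric multiplicity of λ is n − rank(A − λI), which equals the number of Jordan blocks for λ):
  λ = 5: algebraic multiplicity = 4, geometric multiplicity = 3

Determining the block sizes for each eigenvalue:
  λ = 5: 3 blocks summing to 4 forces exactly one block of size 2 and the rest size 1 → block sizes [2, 1, 1]

Assembling the blocks gives a Jordan form
J =
  [5, 1, 0, 0]
  [0, 5, 0, 0]
  [0, 0, 5, 0]
  [0, 0, 0, 5]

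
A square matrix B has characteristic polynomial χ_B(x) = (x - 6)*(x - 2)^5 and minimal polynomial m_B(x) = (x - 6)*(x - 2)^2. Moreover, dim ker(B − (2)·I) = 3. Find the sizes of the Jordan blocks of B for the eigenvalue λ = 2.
Block sizes for λ = 2: [2, 2, 1]

Step 1 — from the characteristic polynomial, algebraic multiplicity of λ = 2 is 5. From dim ker(B − (2)·I) = 3, there are exactly 3 Jordan blocks for λ = 2.
Step 2 — from the minimal polynomial, the factor (x − 2)^2 tells us the largest block for λ = 2 has size 2.
Step 3 — with total size 5, 3 blocks, and largest block 2, the block sizes (in nonincreasing order) are [2, 2, 1].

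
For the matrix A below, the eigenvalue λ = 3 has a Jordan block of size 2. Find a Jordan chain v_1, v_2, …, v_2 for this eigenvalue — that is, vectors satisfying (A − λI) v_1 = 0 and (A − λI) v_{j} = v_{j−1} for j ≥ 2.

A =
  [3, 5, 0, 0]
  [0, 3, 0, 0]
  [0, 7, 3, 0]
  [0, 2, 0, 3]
A Jordan chain for λ = 3 of length 2:
v_1 = (5, 0, 7, 2)ᵀ
v_2 = (0, 1, 0, 0)ᵀ

Let N = A − (3)·I. We want v_2 with N^2 v_2 = 0 but N^1 v_2 ≠ 0; then v_{j-1} := N · v_j for j = 2, …, 2.

Pick v_2 = (0, 1, 0, 0)ᵀ.
Then v_1 = N · v_2 = (5, 0, 7, 2)ᵀ.

Sanity check: (A − (3)·I) v_1 = (0, 0, 0, 0)ᵀ = 0. ✓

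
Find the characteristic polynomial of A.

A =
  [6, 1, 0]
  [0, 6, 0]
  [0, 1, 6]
x^3 - 18*x^2 + 108*x - 216

Expanding det(x·I − A) (e.g. by cofactor expansion or by noting that A is similar to its Jordan form J, which has the same characteristic polynomial as A) gives
  χ_A(x) = x^3 - 18*x^2 + 108*x - 216
which factors as (x - 6)^3. The eigenvalues (with algebraic multiplicities) are λ = 6 with multiplicity 3.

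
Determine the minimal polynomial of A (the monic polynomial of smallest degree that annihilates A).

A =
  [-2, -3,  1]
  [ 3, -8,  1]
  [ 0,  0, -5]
x^2 + 10*x + 25

The characteristic polynomial is χ_A(x) = (x + 5)^3, so the eigenvalues are known. The minimal polynomial is
  m_A(x) = Π_λ (x − λ)^{k_λ}
where k_λ is the size of the *largest* Jordan block for λ (equivalently, the smallest k with (A − λI)^k v = 0 for every generalised eigenvector v of λ).

  λ = -5: largest Jordan block has size 2, contributing (x + 5)^2

So m_A(x) = (x + 5)^2 = x^2 + 10*x + 25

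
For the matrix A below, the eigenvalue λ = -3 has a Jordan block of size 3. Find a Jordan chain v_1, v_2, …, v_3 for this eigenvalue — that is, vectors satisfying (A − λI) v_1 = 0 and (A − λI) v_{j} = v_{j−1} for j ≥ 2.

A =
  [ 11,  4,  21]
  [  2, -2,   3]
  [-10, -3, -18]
A Jordan chain for λ = -3 of length 3:
v_1 = (-6, 0, 4)ᵀ
v_2 = (14, 2, -10)ᵀ
v_3 = (1, 0, 0)ᵀ

Let N = A − (-3)·I. We want v_3 with N^3 v_3 = 0 but N^2 v_3 ≠ 0; then v_{j-1} := N · v_j for j = 3, …, 2.

Pick v_3 = (1, 0, 0)ᵀ.
Then v_2 = N · v_3 = (14, 2, -10)ᵀ.
Then v_1 = N · v_2 = (-6, 0, 4)ᵀ.

Sanity check: (A − (-3)·I) v_1 = (0, 0, 0)ᵀ = 0. ✓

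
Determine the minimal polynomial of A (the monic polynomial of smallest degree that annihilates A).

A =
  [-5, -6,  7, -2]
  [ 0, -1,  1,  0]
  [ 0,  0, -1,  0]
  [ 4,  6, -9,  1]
x^3 + 5*x^2 + 7*x + 3

The characteristic polynomial is χ_A(x) = (x + 1)^3*(x + 3), so the eigenvalues are known. The minimal polynomial is
  m_A(x) = Π_λ (x − λ)^{k_λ}
where k_λ is the size of the *largest* Jordan block for λ (equivalently, the smallest k with (A − λI)^k v = 0 for every generalised eigenvector v of λ).

  λ = -3: largest Jordan block has size 1, contributing (x + 3)
  λ = -1: largest Jordan block has size 2, contributing (x + 1)^2

So m_A(x) = (x + 1)^2*(x + 3) = x^3 + 5*x^2 + 7*x + 3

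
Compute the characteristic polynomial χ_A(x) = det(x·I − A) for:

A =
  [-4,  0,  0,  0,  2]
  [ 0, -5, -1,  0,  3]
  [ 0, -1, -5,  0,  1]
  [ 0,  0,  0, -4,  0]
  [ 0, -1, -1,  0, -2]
x^5 + 20*x^4 + 160*x^3 + 640*x^2 + 1280*x + 1024

Expanding det(x·I − A) (e.g. by cofactor expansion or by noting that A is similar to its Jordan form J, which has the same characteristic polynomial as A) gives
  χ_A(x) = x^5 + 20*x^4 + 160*x^3 + 640*x^2 + 1280*x + 1024
which factors as (x + 4)^5. The eigenvalues (with algebraic multiplicities) are λ = -4 with multiplicity 5.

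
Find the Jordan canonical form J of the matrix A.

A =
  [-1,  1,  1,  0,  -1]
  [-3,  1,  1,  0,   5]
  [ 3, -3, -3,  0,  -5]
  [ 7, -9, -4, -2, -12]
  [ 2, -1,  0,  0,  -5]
J_3(-2) ⊕ J_2(-2)

The characteristic polynomial is
  det(x·I − A) = x^5 + 10*x^4 + 40*x^3 + 80*x^2 + 80*x + 32 = (x + 2)^5

Eigenvalues and multiplicities (the geometric multiplicity of λ is n − rank(A − λI), which equals the number of Jordan blocks for λ):
  λ = -2: algebraic multiplicity = 5, geometric multiplicity = 2

Determining the block sizes for each eigenvalue:
  λ = -2: with am = 5 and gm = 2, the partition is not yet determined (e.g. several partitions of 5 into 2 parts exist). Let N = A − (-2)·I. Computing rank(N^1) = 3, rank(N^2) = 1, rank(N^3) = 0; the number of blocks of size ≥ j is rank(N^{j−1}) − rank(N^j), giving [2, 2, 1]. So we have 1 block(s) of size 3, 1 block(s) of size 2 → block sizes [3, 2]

Assembling the blocks gives a Jordan form
J =
  [-2,  1,  0,  0,  0]
  [ 0, -2,  1,  0,  0]
  [ 0,  0, -2,  0,  0]
  [ 0,  0,  0, -2,  1]
  [ 0,  0,  0,  0, -2]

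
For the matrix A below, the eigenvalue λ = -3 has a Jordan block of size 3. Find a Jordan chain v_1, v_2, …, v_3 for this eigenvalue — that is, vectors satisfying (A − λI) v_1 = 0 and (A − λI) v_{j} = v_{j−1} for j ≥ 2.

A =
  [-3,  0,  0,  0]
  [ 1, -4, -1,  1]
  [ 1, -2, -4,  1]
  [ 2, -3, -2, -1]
A Jordan chain for λ = -3 of length 3:
v_1 = (0, 0, -1, -1)ᵀ
v_2 = (0, 1, 1, 2)ᵀ
v_3 = (1, 0, 0, 0)ᵀ

Let N = A − (-3)·I. We want v_3 with N^3 v_3 = 0 but N^2 v_3 ≠ 0; then v_{j-1} := N · v_j for j = 3, …, 2.

Pick v_3 = (1, 0, 0, 0)ᵀ.
Then v_2 = N · v_3 = (0, 1, 1, 2)ᵀ.
Then v_1 = N · v_2 = (0, 0, -1, -1)ᵀ.

Sanity check: (A − (-3)·I) v_1 = (0, 0, 0, 0)ᵀ = 0. ✓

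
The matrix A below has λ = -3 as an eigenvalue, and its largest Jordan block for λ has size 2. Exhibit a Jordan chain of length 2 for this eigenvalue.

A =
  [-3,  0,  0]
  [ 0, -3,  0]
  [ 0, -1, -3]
A Jordan chain for λ = -3 of length 2:
v_1 = (0, 0, -1)ᵀ
v_2 = (0, 1, 0)ᵀ

Let N = A − (-3)·I. We want v_2 with N^2 v_2 = 0 but N^1 v_2 ≠ 0; then v_{j-1} := N · v_j for j = 2, …, 2.

Pick v_2 = (0, 1, 0)ᵀ.
Then v_1 = N · v_2 = (0, 0, -1)ᵀ.

Sanity check: (A − (-3)·I) v_1 = (0, 0, 0)ᵀ = 0. ✓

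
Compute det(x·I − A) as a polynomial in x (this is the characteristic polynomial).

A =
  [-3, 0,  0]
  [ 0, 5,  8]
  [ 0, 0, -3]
x^3 + x^2 - 21*x - 45

Expanding det(x·I − A) (e.g. by cofactor expansion or by noting that A is similar to its Jordan form J, which has the same characteristic polynomial as A) gives
  χ_A(x) = x^3 + x^2 - 21*x - 45
which factors as (x - 5)*(x + 3)^2. The eigenvalues (with algebraic multiplicities) are λ = -3 with multiplicity 2, λ = 5 with multiplicity 1.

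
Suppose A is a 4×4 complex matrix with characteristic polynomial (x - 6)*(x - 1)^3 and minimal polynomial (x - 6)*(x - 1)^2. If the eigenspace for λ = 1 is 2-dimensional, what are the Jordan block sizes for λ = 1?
Block sizes for λ = 1: [2, 1]

Step 1 — from the characteristic polynomial, algebraic multiplicity of λ = 1 is 3. From dim ker(A − (1)·I) = 2, there are exactly 2 Jordan blocks for λ = 1.
Step 2 — from the minimal polynomial, the factor (x − 1)^2 tells us the largest block for λ = 1 has size 2.
Step 3 — with total size 3, 2 blocks, and largest block 2, the block sizes (in nonincreasing order) are [2, 1].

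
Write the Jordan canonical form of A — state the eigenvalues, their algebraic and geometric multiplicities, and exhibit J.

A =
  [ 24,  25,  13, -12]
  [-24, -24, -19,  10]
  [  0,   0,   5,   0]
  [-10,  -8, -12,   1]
J_2(-2) ⊕ J_1(5) ⊕ J_1(5)

The characteristic polynomial is
  det(x·I − A) = x^4 - 6*x^3 - 11*x^2 + 60*x + 100 = (x - 5)^2*(x + 2)^2

Eigenvalues and multiplicities (the geometric multiplicity of λ is n − rank(A − λI), which equals the number of Jordan blocks for λ):
  λ = -2: algebraic multiplicity = 2, geometric multiplicity = 1
  λ = 5: algebraic multiplicity = 2, geometric multiplicity = 2

Determining the block sizes for each eigenvalue:
  λ = -2: one block (gm = 1), so the single block has size am = 2 → block sizes [2]
  λ = 5: gm = am = 2, so every block has size 1 → block sizes [1, 1]

Assembling the blocks gives a Jordan form
J =
  [-2,  1, 0, 0]
  [ 0, -2, 0, 0]
  [ 0,  0, 5, 0]
  [ 0,  0, 0, 5]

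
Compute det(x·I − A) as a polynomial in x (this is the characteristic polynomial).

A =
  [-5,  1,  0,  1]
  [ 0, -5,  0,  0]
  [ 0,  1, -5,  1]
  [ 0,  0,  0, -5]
x^4 + 20*x^3 + 150*x^2 + 500*x + 625

Expanding det(x·I − A) (e.g. by cofactor expansion or by noting that A is similar to its Jordan form J, which has the same characteristic polynomial as A) gives
  χ_A(x) = x^4 + 20*x^3 + 150*x^2 + 500*x + 625
which factors as (x + 5)^4. The eigenvalues (with algebraic multiplicities) are λ = -5 with multiplicity 4.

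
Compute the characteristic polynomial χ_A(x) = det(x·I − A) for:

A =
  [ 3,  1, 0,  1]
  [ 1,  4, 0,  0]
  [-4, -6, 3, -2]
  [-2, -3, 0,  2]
x^4 - 12*x^3 + 54*x^2 - 108*x + 81

Expanding det(x·I − A) (e.g. by cofactor expansion or by noting that A is similar to its Jordan form J, which has the same characteristic polynomial as A) gives
  χ_A(x) = x^4 - 12*x^3 + 54*x^2 - 108*x + 81
which factors as (x - 3)^4. The eigenvalues (with algebraic multiplicities) are λ = 3 with multiplicity 4.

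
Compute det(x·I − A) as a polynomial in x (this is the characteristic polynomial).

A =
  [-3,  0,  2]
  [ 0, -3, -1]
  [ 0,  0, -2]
x^3 + 8*x^2 + 21*x + 18

Expanding det(x·I − A) (e.g. by cofactor expansion or by noting that A is similar to its Jordan form J, which has the same characteristic polynomial as A) gives
  χ_A(x) = x^3 + 8*x^2 + 21*x + 18
which factors as (x + 2)*(x + 3)^2. The eigenvalues (with algebraic multiplicities) are λ = -3 with multiplicity 2, λ = -2 with multiplicity 1.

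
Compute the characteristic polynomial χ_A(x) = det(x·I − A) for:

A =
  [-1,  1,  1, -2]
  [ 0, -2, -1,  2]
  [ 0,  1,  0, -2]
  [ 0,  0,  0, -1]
x^4 + 4*x^3 + 6*x^2 + 4*x + 1

Expanding det(x·I − A) (e.g. by cofactor expansion or by noting that A is similar to its Jordan form J, which has the same characteristic polynomial as A) gives
  χ_A(x) = x^4 + 4*x^3 + 6*x^2 + 4*x + 1
which factors as (x + 1)^4. The eigenvalues (with algebraic multiplicities) are λ = -1 with multiplicity 4.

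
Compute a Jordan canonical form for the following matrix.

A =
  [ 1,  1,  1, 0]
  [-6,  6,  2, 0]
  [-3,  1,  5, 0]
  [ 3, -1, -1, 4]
J_2(4) ⊕ J_1(4) ⊕ J_1(4)

The characteristic polynomial is
  det(x·I − A) = x^4 - 16*x^3 + 96*x^2 - 256*x + 256 = (x - 4)^4

Eigenvalues and multiplicities (the geometric multiplicity of λ is n − rank(A − λI), which equals the number of Jordan blocks for λ):
  λ = 4: algebraic multiplicity = 4, geometric multiplicity = 3

Determining the block sizes for each eigenvalue:
  λ = 4: 3 blocks summing to 4 forces exactly one block of size 2 and the rest size 1 → block sizes [2, 1, 1]

Assembling the blocks gives a Jordan form
J =
  [4, 1, 0, 0]
  [0, 4, 0, 0]
  [0, 0, 4, 0]
  [0, 0, 0, 4]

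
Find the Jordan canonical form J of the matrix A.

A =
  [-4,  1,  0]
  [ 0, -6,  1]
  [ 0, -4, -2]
J_3(-4)

The characteristic polynomial is
  det(x·I − A) = x^3 + 12*x^2 + 48*x + 64 = (x + 4)^3

Eigenvalues and multiplicities (the geometric multiplicity of λ is n − rank(A − λI), which equals the number of Jordan blocks for λ):
  λ = -4: algebraic multiplicity = 3, geometric multiplicity = 1

Determining the block sizes for each eigenvalue:
  λ = -4: one block (gm = 1), so the single block has size am = 3 → block sizes [3]

Assembling the blocks gives a Jordan form
J =
  [-4,  1,  0]
  [ 0, -4,  1]
  [ 0,  0, -4]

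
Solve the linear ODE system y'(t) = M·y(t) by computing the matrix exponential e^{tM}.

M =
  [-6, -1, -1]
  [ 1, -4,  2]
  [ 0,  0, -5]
e^{tM} =
  [-t*exp(-5*t) + exp(-5*t), -t*exp(-5*t), -t^2*exp(-5*t)/2 - t*exp(-5*t)]
  [t*exp(-5*t), t*exp(-5*t) + exp(-5*t), t^2*exp(-5*t)/2 + 2*t*exp(-5*t)]
  [0, 0, exp(-5*t)]

Strategy: write M = P · J · P⁻¹ where J is a Jordan canonical form, so e^{tM} = P · e^{tJ} · P⁻¹, and e^{tJ} can be computed block-by-block.

M has Jordan form
J =
  [-5,  1,  0]
  [ 0, -5,  1]
  [ 0,  0, -5]
(up to reordering of blocks).

Per-block formulas:
  For a 3×3 Jordan block J_3(-5): exp(t · J_3(-5)) = e^(-5t)·(I + t·N + (t^2/2)·N^2), where N is the 3×3 nilpotent shift.

After assembling e^{tJ} and conjugating by P, we get:

e^{tM} =
  [-t*exp(-5*t) + exp(-5*t), -t*exp(-5*t), -t^2*exp(-5*t)/2 - t*exp(-5*t)]
  [t*exp(-5*t), t*exp(-5*t) + exp(-5*t), t^2*exp(-5*t)/2 + 2*t*exp(-5*t)]
  [0, 0, exp(-5*t)]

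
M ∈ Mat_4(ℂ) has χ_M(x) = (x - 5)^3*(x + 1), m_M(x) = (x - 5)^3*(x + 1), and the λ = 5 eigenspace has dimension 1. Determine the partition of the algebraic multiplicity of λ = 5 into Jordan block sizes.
Block sizes for λ = 5: [3]

Step 1 — from the characteristic polynomial, algebraic multiplicity of λ = 5 is 3. From dim ker(M − (5)·I) = 1, there are exactly 1 Jordan blocks for λ = 5.
Step 2 — from the minimal polynomial, the factor (x − 5)^3 tells us the largest block for λ = 5 has size 3.
Step 3 — with total size 3, 1 blocks, and largest block 3, the block sizes (in nonincreasing order) are [3].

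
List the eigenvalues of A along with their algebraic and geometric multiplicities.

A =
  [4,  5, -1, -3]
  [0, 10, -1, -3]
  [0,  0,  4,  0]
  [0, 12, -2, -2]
λ = 4: alg = 4, geom = 2

Step 1 — factor the characteristic polynomial to read off the algebraic multiplicities:
  χ_A(x) = (x - 4)^4

Step 2 — compute geometric multiplicities via the rank-nullity identity g(λ) = n − rank(A − λI):
  rank(A − (4)·I) = 2, so dim ker(A − (4)·I) = n − 2 = 2

Summary:
  λ = 4: algebraic multiplicity = 4, geometric multiplicity = 2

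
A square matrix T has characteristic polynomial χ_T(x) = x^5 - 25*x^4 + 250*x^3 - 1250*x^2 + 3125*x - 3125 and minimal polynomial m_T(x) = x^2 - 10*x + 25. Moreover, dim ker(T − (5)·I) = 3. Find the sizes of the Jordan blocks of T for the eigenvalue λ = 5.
Block sizes for λ = 5: [2, 2, 1]

Step 1 — from the characteristic polynomial, algebraic multiplicity of λ = 5 is 5. From dim ker(T − (5)·I) = 3, there are exactly 3 Jordan blocks for λ = 5.
Step 2 — from the minimal polynomial, the factor (x − 5)^2 tells us the largest block for λ = 5 has size 2.
Step 3 — with total size 5, 3 blocks, and largest block 2, the block sizes (in nonincreasing order) are [2, 2, 1].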